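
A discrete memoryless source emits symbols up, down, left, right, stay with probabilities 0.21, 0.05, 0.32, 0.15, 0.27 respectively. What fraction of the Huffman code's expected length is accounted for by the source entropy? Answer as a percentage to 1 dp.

Entropy H = −Σ p log₂ p ≈ 2.1355 bits.
Huffman merges: 1/20+3/20→1/5; 1/5+21/100→41/100; 27/100+8/25→59/100; 41/100+59/100→1. L = 11/5 ≈ 2.2000.
Efficiency = H/L = 2.1355/2.2000 = 97.1%.

97.1%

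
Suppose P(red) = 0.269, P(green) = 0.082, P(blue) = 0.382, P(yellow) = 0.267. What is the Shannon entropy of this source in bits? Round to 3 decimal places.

1.844 bits

H = −Σ pᵢ log₂ pᵢ.
−0.269·log₂(0.269) = 0.5096
−0.082·log₂(0.082) = 0.2959
−0.382·log₂(0.382) = 0.5304
−0.267·log₂(0.267) = 0.5087
Sum ≈ 1.8445 → 1.844 bits.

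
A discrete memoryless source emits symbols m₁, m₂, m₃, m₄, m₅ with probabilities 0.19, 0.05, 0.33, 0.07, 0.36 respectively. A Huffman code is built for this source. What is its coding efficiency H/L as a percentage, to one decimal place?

Entropy H = −Σ p log₂ p ≈ 1.9983 bits.
Huffman merges: 1/20+7/100→3/25; 3/25+19/100→31/100; 31/100+33/100→16/25; 9/25+16/25→1. L = 207/100 ≈ 2.0700.
Efficiency = H/L = 1.9983/2.0700 = 96.5%.

96.5%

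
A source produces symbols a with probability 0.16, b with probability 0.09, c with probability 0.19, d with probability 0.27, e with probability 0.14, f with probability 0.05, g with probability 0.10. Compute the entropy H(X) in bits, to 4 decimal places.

H = −Σ pᵢ log₂ pᵢ.
−0.16·log₂(0.16) = 0.4230
−0.09·log₂(0.09) = 0.3127
−0.19·log₂(0.19) = 0.4552
−0.27·log₂(0.27) = 0.5100
−0.14·log₂(0.14) = 0.3971
−0.05·log₂(0.05) = 0.2161
−0.10·log₂(0.10) = 0.3322
Sum ≈ 2.6463 → 2.6463 bits.

2.6463 bits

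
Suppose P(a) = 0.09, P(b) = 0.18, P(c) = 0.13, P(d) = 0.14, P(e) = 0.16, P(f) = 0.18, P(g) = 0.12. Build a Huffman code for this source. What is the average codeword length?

2.82 bits/symbol

Repeatedly combine the two least-probable nodes; the expected code length is the sum of the merged weights.
merge 9/100 + 3/25 → 21/100
merge 13/100 + 7/50 → 27/100
merge 4/25 + 9/50 → 17/50
merge 9/50 + 21/100 → 39/100
merge 27/100 + 17/50 → 61/100
merge 39/100 + 61/100 → 1
L = 21/100 + 27/100 + 17/50 + 39/100 + 61/100 + 1 = 141/50 = 2.82 bits/symbol.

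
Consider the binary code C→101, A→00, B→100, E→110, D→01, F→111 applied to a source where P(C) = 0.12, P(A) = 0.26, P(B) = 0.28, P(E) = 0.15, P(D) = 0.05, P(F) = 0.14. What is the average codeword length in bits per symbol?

L̄ = Σ pᵢ·ℓᵢ = 0.12·3 + 0.26·2 + 0.28·3 + 0.15·3 + 0.05·2 + 0.14·3 = 2.69 bits/symbol.

2.69 bits/symbol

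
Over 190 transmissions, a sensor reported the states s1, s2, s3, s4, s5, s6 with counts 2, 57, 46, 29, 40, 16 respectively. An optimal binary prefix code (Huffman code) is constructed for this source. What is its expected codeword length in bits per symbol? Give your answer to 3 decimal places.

Probabilities are the counts divided by 190.
Repeatedly combine the two least-probable nodes; the expected code length is the sum of the merged weights.
merge 1/95 + 8/95 → 9/95
merge 9/95 + 29/190 → 47/190
merge 4/19 + 23/95 → 43/95
merge 47/190 + 3/10 → 52/95
merge 43/95 + 52/95 → 1
L = 9/95 + 47/190 + 43/95 + 52/95 + 1 = 89/38 ≈ 2.342 bits/symbol.

2.342 bits/symbol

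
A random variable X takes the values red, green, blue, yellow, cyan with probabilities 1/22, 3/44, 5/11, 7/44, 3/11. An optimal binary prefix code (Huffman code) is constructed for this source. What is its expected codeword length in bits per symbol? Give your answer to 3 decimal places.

Repeatedly combine the two least-probable nodes; the expected code length is the sum of the merged weights.
merge 1/22 + 3/44 → 5/44
merge 5/44 + 7/44 → 3/11
merge 3/11 + 3/11 → 6/11
merge 5/11 + 6/11 → 1
L = 5/44 + 3/11 + 6/11 + 1 = 85/44 ≈ 1.932 bits/symbol.

1.932 bits/symbol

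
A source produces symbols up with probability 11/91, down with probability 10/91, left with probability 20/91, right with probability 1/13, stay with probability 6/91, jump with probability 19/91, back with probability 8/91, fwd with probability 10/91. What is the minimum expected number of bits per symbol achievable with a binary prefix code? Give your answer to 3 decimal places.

Repeatedly combine the two least-probable nodes; the expected code length is the sum of the merged weights.
merge 6/91 + 1/13 → 1/7
merge 8/91 + 10/91 → 18/91
merge 10/91 + 11/91 → 3/13
merge 1/7 + 18/91 → 31/91
merge 19/91 + 20/91 → 3/7
merge 3/13 + 31/91 → 4/7
merge 3/7 + 4/7 → 1
L = 1/7 + 18/91 + 3/13 + 31/91 + 3/7 + 4/7 + 1 = 265/91 ≈ 2.912 bits/symbol.

2.912 bits/symbol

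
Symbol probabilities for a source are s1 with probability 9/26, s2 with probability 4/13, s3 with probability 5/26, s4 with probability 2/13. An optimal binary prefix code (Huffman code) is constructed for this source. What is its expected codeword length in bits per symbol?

Repeatedly combine the two least-probable nodes; the expected code length is the sum of the merged weights.
merge 2/13 + 5/26 → 9/26
merge 4/13 + 9/26 → 17/26
merge 9/26 + 17/26 → 1
L = 9/26 + 17/26 + 1 = 2 bits/symbol.

2 bits/symbol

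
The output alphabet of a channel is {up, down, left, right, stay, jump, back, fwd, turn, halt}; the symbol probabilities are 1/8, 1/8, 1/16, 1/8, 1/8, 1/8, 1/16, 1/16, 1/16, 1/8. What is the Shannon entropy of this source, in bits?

3.25 bits

Each probability is a power of 1/2, so log₂(1/p) is an integer.
H = Σ p·log₂(1/p) = 1/8·3 + 1/8·3 + 1/16·4 + 1/8·3 + 1/8·3 + 1/8·3 + 1/16·4 + 1/16·4 + 1/16·4 + 1/8·3 = 3.25 bits.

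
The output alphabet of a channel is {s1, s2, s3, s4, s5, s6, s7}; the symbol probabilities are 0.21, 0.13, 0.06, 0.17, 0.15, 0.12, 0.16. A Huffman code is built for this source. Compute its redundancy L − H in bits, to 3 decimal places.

0.056 bits

Entropy H = −Σ p log₂ p ≈ 2.7342 bits.
Huffman merges: 3/50+3/25→9/50; 13/100+3/20→7/25; 4/25+17/100→33/100; 9/50+21/100→39/100; 7/25+33/100→61/100; 39/100+61/100→1. L = 279/100 ≈ 2.7900.
L − H = 2.7900 − 2.7342 = 0.056 bits.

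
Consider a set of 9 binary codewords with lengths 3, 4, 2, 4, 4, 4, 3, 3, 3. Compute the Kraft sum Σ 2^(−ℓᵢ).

1

With common denominator 2^4 = 16: Σ 2^(−ℓᵢ) = 2/16 + 1/16 + 4/16 + 1/16 + 1/16 + 1/16 + 2/16 + 2/16 + 2/16 = 16/16 = 1.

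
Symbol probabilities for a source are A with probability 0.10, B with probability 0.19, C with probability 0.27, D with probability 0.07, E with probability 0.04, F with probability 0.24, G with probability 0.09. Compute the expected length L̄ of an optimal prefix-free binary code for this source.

Repeatedly combine the two least-probable nodes; the expected code length is the sum of the merged weights.
merge 1/25 + 7/100 → 11/100
merge 9/100 + 1/10 → 19/100
merge 11/100 + 19/100 → 3/10
merge 19/100 + 6/25 → 43/100
merge 27/100 + 3/10 → 57/100
merge 43/100 + 57/100 → 1
L = 11/100 + 19/100 + 3/10 + 43/100 + 57/100 + 1 = 13/5 = 2.6 bits/symbol.

2.6 bits/symbol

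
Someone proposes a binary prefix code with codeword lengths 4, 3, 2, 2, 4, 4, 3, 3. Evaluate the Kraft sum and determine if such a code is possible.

With common denominator 2^4 = 16: Σ 2^(−ℓᵢ) = 1/16 + 2/16 + 4/16 + 4/16 + 1/16 + 1/16 + 2/16 + 2/16 = 17/16 = 1.0625.
Kraft's inequality requires Σ ≤ 1; here Σ = 1.0625 > 1, so no such prefix code exists.

1.0625; no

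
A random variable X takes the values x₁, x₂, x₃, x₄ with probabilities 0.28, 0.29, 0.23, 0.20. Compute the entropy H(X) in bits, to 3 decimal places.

H = −Σ pᵢ log₂ pᵢ.
−0.28·log₂(0.28) = 0.5142
−0.29·log₂(0.29) = 0.5179
−0.23·log₂(0.23) = 0.4877
−0.20·log₂(0.20) = 0.4644
Sum ≈ 1.9842 → 1.984 bits.

1.984 bits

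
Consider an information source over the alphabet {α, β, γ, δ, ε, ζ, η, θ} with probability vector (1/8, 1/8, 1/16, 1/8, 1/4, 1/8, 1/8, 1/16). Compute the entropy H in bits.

2.875 bits

Each probability is a power of 1/2, so log₂(1/p) is an integer.
H = Σ p·log₂(1/p) = 1/8·3 + 1/8·3 + 1/16·4 + 1/8·3 + 1/4·2 + 1/8·3 + 1/8·3 + 1/16·4 = 2.875 bits.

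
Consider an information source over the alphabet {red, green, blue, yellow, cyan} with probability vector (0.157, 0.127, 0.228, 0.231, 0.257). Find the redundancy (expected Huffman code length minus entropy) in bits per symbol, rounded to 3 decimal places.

0.008 bits

Entropy H = −Σ p log₂ p ≈ 2.2759 bits.
Huffman merges: 127/1000+157/1000→71/250; 57/250+231/1000→459/1000; 257/1000+71/250→541/1000; 459/1000+541/1000→1. L = 571/250 ≈ 2.2840.
L − H = 2.2840 − 2.2759 = 0.008 bits.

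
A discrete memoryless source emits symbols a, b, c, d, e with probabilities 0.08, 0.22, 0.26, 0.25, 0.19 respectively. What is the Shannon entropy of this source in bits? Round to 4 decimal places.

2.2326 bits

H = −Σ pᵢ log₂ pᵢ.
−0.08·log₂(0.08) = 0.2915
−0.22·log₂(0.22) = 0.4806
−0.26·log₂(0.26) = 0.5053
−0.25·log₂(0.25) = 0.5000
−0.19·log₂(0.19) = 0.4552
Sum ≈ 2.2326 → 2.2326 bits.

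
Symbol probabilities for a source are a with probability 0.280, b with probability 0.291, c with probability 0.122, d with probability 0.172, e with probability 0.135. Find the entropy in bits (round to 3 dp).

2.230 bits

H = −Σ pᵢ log₂ pᵢ.
−0.280·log₂(0.280) = 0.5142
−0.291·log₂(0.291) = 0.5182
−0.122·log₂(0.122) = 0.3703
−0.172·log₂(0.172) = 0.4368
−0.135·log₂(0.135) = 0.3900
Sum ≈ 2.2295 → 2.230 bits.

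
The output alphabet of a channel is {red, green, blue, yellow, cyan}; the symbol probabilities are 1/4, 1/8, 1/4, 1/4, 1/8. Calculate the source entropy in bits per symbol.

2.25 bits

Each probability is a power of 1/2, so log₂(1/p) is an integer.
H = Σ p·log₂(1/p) = 1/4·2 + 1/8·3 + 1/4·2 + 1/4·2 + 1/8·3 = 2.25 bits.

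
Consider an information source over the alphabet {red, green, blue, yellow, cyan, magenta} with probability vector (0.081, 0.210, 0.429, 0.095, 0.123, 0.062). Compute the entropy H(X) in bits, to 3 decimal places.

H = −Σ pᵢ log₂ pᵢ.
−0.081·log₂(0.081) = 0.2937
−0.210·log₂(0.210) = 0.4728
−0.429·log₂(0.429) = 0.5238
−0.095·log₂(0.095) = 0.3226
−0.123·log₂(0.123) = 0.3719
−0.062·log₂(0.062) = 0.2487
Sum ≈ 2.2335 → 2.234 bits.

2.234 bits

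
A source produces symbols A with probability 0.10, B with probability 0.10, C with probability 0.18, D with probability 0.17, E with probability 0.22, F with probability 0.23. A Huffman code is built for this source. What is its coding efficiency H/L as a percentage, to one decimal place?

98.5%

Entropy H = −Σ p log₂ p ≈ 2.5125 bits.
Huffman merges: 1/10+1/10→1/5; 17/100+9/50→7/20; 1/5+11/50→21/50; 23/100+7/20→29/50; 21/50+29/50→1. L = 51/20 ≈ 2.5500.
Efficiency = H/L = 2.5125/2.5500 = 98.5%.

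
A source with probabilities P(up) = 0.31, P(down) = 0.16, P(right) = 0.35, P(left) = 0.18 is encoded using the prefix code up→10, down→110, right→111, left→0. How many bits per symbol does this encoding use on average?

L̄ = Σ pᵢ·ℓᵢ = 0.31·2 + 0.16·3 + 0.35·3 + 0.18·1 = 2.33 bits/symbol.

2.33 bits/symbol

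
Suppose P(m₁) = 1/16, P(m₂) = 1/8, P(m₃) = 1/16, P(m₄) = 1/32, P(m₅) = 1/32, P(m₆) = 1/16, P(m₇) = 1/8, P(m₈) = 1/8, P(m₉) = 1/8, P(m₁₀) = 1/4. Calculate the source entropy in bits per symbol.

3.0625 bits

Each probability is a power of 1/2, so log₂(1/p) is an integer.
H = Σ p·log₂(1/p) = 1/16·4 + 1/8·3 + 1/16·4 + 1/32·5 + 1/32·5 + 1/16·4 + 1/8·3 + 1/8·3 + 1/8·3 + 1/4·2 = 3.0625 bits.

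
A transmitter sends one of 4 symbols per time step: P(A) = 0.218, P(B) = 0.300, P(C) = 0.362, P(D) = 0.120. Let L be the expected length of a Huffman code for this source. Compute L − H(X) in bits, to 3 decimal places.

0.078 bits

Entropy H = −Σ p log₂ p ≈ 1.8979 bits.
Huffman merges: 3/25+109/500→169/500; 3/10+169/500→319/500; 181/500+319/500→1. L = 247/125 ≈ 1.9760.
L − H = 1.9760 − 1.8979 = 0.078 bits.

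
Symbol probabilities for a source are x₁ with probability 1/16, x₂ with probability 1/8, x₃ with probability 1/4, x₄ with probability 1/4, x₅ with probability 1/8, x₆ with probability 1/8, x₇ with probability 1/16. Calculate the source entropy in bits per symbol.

Each probability is a power of 1/2, so log₂(1/p) is an integer.
H = Σ p·log₂(1/p) = 1/16·4 + 1/8·3 + 1/4·2 + 1/4·2 + 1/8·3 + 1/8·3 + 1/16·4 = 2.625 bits.

2.625 bits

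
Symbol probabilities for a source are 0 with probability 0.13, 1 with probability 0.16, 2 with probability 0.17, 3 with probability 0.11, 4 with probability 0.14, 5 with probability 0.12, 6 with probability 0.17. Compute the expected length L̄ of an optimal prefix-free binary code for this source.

2.83 bits/symbol

Repeatedly combine the two least-probable nodes; the expected code length is the sum of the merged weights.
merge 11/100 + 3/25 → 23/100
merge 13/100 + 7/50 → 27/100
merge 4/25 + 17/100 → 33/100
merge 17/100 + 23/100 → 2/5
merge 27/100 + 33/100 → 3/5
merge 2/5 + 3/5 → 1
L = 23/100 + 27/100 + 33/100 + 2/5 + 3/5 + 1 = 283/100 = 2.83 bits/symbol.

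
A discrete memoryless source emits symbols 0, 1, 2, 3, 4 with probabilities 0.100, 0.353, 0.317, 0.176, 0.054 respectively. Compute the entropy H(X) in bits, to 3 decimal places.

2.056 bits

H = −Σ pᵢ log₂ pᵢ.
−0.100·log₂(0.100) = 0.3322
−0.353·log₂(0.353) = 0.5303
−0.317·log₂(0.317) = 0.5254
−0.176·log₂(0.176) = 0.4411
−0.054·log₂(0.054) = 0.2274
Sum ≈ 2.0564 → 2.056 bits.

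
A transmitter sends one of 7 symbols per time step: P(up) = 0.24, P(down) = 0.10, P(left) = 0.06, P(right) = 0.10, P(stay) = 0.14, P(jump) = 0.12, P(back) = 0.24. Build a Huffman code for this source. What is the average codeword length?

2.68 bits/symbol

Repeatedly combine the two least-probable nodes; the expected code length is the sum of the merged weights.
merge 3/50 + 1/10 → 4/25
merge 1/10 + 3/25 → 11/50
merge 7/50 + 4/25 → 3/10
merge 11/50 + 6/25 → 23/50
merge 6/25 + 3/10 → 27/50
merge 23/50 + 27/50 → 1
L = 4/25 + 11/50 + 3/10 + 23/50 + 27/50 + 1 = 67/25 = 2.68 bits/symbol.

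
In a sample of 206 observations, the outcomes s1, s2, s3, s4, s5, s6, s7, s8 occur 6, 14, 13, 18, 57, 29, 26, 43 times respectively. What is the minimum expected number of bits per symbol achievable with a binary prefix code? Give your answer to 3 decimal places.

Probabilities are the counts divided by 206.
Repeatedly combine the two least-probable nodes; the expected code length is the sum of the merged weights.
merge 3/103 + 13/206 → 19/206
merge 7/103 + 9/103 → 16/103
merge 19/206 + 13/103 → 45/206
merge 29/206 + 16/103 → 61/206
merge 43/206 + 45/206 → 44/103
merge 57/206 + 61/206 → 59/103
merge 44/103 + 59/103 → 1
L = 19/206 + 16/103 + 45/206 + 61/206 + 44/103 + 59/103 + 1 = 569/206 ≈ 2.762 bits/symbol.

2.762 bits/symbol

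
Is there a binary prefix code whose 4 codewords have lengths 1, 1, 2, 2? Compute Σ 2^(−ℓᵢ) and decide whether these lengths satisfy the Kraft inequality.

1.5; no

With common denominator 2^2 = 4: Σ 2^(−ℓᵢ) = 2/4 + 2/4 + 1/4 + 1/4 = 6/4 = 1.5.
Kraft's inequality requires Σ ≤ 1; here Σ = 1.5 > 1, so no such prefix code exists.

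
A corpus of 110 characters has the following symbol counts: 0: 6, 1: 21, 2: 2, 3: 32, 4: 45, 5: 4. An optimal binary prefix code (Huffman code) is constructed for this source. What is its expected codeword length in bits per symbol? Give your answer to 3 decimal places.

Probabilities are the counts divided by 110.
Repeatedly combine the two least-probable nodes; the expected code length is the sum of the merged weights.
merge 1/55 + 2/55 → 3/55
merge 3/55 + 3/55 → 6/55
merge 6/55 + 21/110 → 3/10
merge 16/55 + 3/10 → 13/22
merge 9/22 + 13/22 → 1
L = 3/55 + 6/55 + 3/10 + 13/22 + 1 = 113/55 ≈ 2.055 bits/symbol.

2.055 bits/symbol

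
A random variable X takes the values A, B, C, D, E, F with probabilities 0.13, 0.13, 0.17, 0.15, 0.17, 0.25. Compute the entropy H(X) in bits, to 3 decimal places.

2.545 bits

H = −Σ pᵢ log₂ pᵢ.
−0.13·log₂(0.13) = 0.3826
−0.13·log₂(0.13) = 0.3826
−0.17·log₂(0.17) = 0.4346
−0.15·log₂(0.15) = 0.4105
−0.17·log₂(0.17) = 0.4346
−0.25·log₂(0.25) = 0.5000
Sum ≈ 2.5450 → 2.545 bits.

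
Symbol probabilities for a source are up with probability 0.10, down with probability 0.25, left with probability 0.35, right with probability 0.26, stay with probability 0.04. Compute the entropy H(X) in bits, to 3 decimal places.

H = −Σ pᵢ log₂ pᵢ.
−0.10·log₂(0.10) = 0.3322
−0.25·log₂(0.25) = 0.5000
−0.35·log₂(0.35) = 0.5301
−0.26·log₂(0.26) = 0.5053
−0.04·log₂(0.04) = 0.1858
Sum ≈ 2.0533 → 2.053 bits.

2.053 bits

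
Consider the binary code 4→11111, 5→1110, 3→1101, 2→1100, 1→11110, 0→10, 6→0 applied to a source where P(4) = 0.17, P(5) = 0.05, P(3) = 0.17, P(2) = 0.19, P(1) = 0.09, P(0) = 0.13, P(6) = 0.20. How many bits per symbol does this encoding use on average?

3.4 bits/symbol

L̄ = Σ pᵢ·ℓᵢ = 0.17·5 + 0.05·4 + 0.17·4 + 0.19·4 + 0.09·5 + 0.13·2 + 0.20·1 = 3.4 bits/symbol.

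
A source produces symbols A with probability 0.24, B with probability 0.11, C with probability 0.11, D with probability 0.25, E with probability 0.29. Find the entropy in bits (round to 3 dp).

2.213 bits

H = −Σ pᵢ log₂ pᵢ.
−0.24·log₂(0.24) = 0.4941
−0.11·log₂(0.11) = 0.3503
−0.11·log₂(0.11) = 0.3503
−0.25·log₂(0.25) = 0.5000
−0.29·log₂(0.29) = 0.5179
Sum ≈ 2.2126 → 2.213 bits.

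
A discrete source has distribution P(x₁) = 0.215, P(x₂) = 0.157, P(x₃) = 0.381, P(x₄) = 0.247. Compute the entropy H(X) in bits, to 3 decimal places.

H = −Σ pᵢ log₂ pᵢ.
−0.215·log₂(0.215) = 0.4768
−0.157·log₂(0.157) = 0.4194
−0.381·log₂(0.381) = 0.5304
−0.247·log₂(0.247) = 0.4983
Sum ≈ 1.9249 → 1.925 bits.

1.925 bits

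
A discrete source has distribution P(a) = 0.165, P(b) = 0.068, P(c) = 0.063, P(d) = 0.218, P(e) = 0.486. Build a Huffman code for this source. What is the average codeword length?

1.941 bits/symbol

Repeatedly combine the two least-probable nodes; the expected code length is the sum of the merged weights.
merge 63/1000 + 17/250 → 131/1000
merge 131/1000 + 33/200 → 37/125
merge 109/500 + 37/125 → 257/500
merge 243/500 + 257/500 → 1
L = 131/1000 + 37/125 + 257/500 + 1 = 1941/1000 = 1.941 bits/symbol.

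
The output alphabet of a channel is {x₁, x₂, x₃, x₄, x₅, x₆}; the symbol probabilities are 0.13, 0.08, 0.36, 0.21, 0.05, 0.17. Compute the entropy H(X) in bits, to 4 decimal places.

H = −Σ pᵢ log₂ pᵢ.
−0.13·log₂(0.13) = 0.3826
−0.08·log₂(0.08) = 0.2915
−0.36·log₂(0.36) = 0.5306
−0.21·log₂(0.21) = 0.4728
−0.05·log₂(0.05) = 0.2161
−0.17·log₂(0.17) = 0.4346
Sum ≈ 2.3283 → 2.3283 bits.

2.3283 bits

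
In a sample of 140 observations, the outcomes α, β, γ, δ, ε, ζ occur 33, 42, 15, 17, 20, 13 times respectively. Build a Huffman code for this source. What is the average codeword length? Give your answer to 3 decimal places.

2.464 bits/symbol

Probabilities are the counts divided by 140.
Repeatedly combine the two least-probable nodes; the expected code length is the sum of the merged weights.
merge 13/140 + 3/28 → 1/5
merge 17/140 + 1/7 → 37/140
merge 1/5 + 33/140 → 61/140
merge 37/140 + 3/10 → 79/140
merge 61/140 + 79/140 → 1
L = 1/5 + 37/140 + 61/140 + 79/140 + 1 = 69/28 ≈ 2.464 bits/symbol.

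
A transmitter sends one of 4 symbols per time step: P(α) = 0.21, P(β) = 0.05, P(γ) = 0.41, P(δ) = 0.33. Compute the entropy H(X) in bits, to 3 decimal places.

H = −Σ pᵢ log₂ pᵢ.
−0.21·log₂(0.21) = 0.4728
−0.05·log₂(0.05) = 0.2161
−0.41·log₂(0.41) = 0.5274
−0.33·log₂(0.33) = 0.5278
Sum ≈ 1.7441 → 1.744 bits.

1.744 bits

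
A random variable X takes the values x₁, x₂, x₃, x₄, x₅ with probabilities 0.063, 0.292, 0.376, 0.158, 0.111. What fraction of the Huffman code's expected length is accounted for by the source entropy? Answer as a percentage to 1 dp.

Entropy H = −Σ p log₂ p ≈ 2.0731 bits.
Huffman merges: 63/1000+111/1000→87/500; 79/500+87/500→83/250; 73/250+83/250→78/125; 47/125+78/125→1. L = 213/100 ≈ 2.1300.
Efficiency = H/L = 2.0731/2.1300 = 97.3%.

97.3%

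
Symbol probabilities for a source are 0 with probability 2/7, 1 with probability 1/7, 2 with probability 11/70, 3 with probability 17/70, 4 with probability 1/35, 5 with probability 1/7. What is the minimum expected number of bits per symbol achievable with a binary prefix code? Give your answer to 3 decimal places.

2.471 bits/symbol

Repeatedly combine the two least-probable nodes; the expected code length is the sum of the merged weights.
merge 1/35 + 1/7 → 6/35
merge 1/7 + 11/70 → 3/10
merge 6/35 + 17/70 → 29/70
merge 2/7 + 3/10 → 41/70
merge 29/70 + 41/70 → 1
L = 6/35 + 3/10 + 29/70 + 41/70 + 1 = 173/70 ≈ 2.471 bits/symbol.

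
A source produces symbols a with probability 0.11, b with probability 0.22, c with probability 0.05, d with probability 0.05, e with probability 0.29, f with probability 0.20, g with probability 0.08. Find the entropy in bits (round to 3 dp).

2.537 bits

H = −Σ pᵢ log₂ pᵢ.
−0.11·log₂(0.11) = 0.3503
−0.22·log₂(0.22) = 0.4806
−0.05·log₂(0.05) = 0.2161
−0.05·log₂(0.05) = 0.2161
−0.29·log₂(0.29) = 0.5179
−0.20·log₂(0.20) = 0.4644
−0.08·log₂(0.08) = 0.2915
Sum ≈ 2.5369 → 2.537 bits.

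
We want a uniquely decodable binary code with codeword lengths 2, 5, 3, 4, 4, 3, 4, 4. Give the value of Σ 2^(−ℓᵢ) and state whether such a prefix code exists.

With common denominator 2^5 = 32: Σ 2^(−ℓᵢ) = 8/32 + 1/32 + 4/32 + 2/32 + 2/32 + 4/32 + 2/32 + 2/32 = 25/32 = 0.78125.
Kraft's inequality requires Σ ≤ 1; here Σ = 0.78125 ≤ 1, so such a prefix code exists.

0.78125; yes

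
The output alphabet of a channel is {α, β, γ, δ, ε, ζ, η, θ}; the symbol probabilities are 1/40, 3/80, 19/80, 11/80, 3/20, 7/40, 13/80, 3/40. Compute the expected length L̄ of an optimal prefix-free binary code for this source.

2.7875 bits/symbol

Repeatedly combine the two least-probable nodes; the expected code length is the sum of the merged weights.
merge 1/40 + 3/80 → 1/16
merge 1/16 + 3/40 → 11/80
merge 11/80 + 11/80 → 11/40
merge 3/20 + 13/80 → 5/16
merge 7/40 + 19/80 → 33/80
merge 11/40 + 5/16 → 47/80
merge 33/80 + 47/80 → 1
L = 1/16 + 11/80 + 11/40 + 5/16 + 33/80 + 47/80 + 1 = 223/80 = 2.7875 bits/symbol.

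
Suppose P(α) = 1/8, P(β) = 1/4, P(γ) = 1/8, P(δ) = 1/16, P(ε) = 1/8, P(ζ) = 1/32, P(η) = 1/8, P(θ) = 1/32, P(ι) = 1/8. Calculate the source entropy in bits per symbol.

Each probability is a power of 1/2, so log₂(1/p) is an integer.
H = Σ p·log₂(1/p) = 1/8·3 + 1/4·2 + 1/8·3 + 1/16·4 + 1/8·3 + 1/32·5 + 1/8·3 + 1/32·5 + 1/8·3 = 2.9375 bits.

2.9375 bits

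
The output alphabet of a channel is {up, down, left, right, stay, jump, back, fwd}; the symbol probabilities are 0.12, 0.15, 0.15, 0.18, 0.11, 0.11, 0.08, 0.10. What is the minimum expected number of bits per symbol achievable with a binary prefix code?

3 bits/symbol

Repeatedly combine the two least-probable nodes; the expected code length is the sum of the merged weights.
merge 2/25 + 1/10 → 9/50
merge 11/100 + 11/100 → 11/50
merge 3/25 + 3/20 → 27/100
merge 3/20 + 9/50 → 33/100
merge 9/50 + 11/50 → 2/5
merge 27/100 + 33/100 → 3/5
merge 2/5 + 3/5 → 1
L = 9/50 + 11/50 + 27/100 + 33/100 + 2/5 + 3/5 + 1 = 3 bits/symbol.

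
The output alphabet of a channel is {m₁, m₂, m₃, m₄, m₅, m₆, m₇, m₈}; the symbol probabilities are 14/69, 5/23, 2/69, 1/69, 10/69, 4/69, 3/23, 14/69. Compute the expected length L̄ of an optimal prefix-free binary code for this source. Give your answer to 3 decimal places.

Repeatedly combine the two least-probable nodes; the expected code length is the sum of the merged weights.
merge 1/69 + 2/69 → 1/23
merge 1/23 + 4/69 → 7/69
merge 7/69 + 3/23 → 16/69
merge 10/69 + 14/69 → 8/23
merge 14/69 + 5/23 → 29/69
merge 16/69 + 8/23 → 40/69
merge 29/69 + 40/69 → 1
L = 1/23 + 7/69 + 16/69 + 8/23 + 29/69 + 40/69 + 1 = 188/69 ≈ 2.725 bits/symbol.

2.725 bits/symbol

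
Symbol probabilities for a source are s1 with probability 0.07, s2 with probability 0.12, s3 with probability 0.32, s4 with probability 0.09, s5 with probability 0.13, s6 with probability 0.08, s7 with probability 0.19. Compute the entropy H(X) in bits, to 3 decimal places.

2.604 bits

H = −Σ pᵢ log₂ pᵢ.
−0.07·log₂(0.07) = 0.2686
−0.12·log₂(0.12) = 0.3671
−0.32·log₂(0.32) = 0.5260
−0.09·log₂(0.09) = 0.3127
−0.13·log₂(0.13) = 0.3826
−0.08·log₂(0.08) = 0.2915
−0.19·log₂(0.19) = 0.4552
Sum ≈ 2.6037 → 2.604 bits.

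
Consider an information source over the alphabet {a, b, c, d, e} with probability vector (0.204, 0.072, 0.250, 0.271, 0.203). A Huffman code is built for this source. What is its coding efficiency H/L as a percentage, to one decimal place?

97.5%

Entropy H = −Σ p log₂ p ≈ 2.2186 bits.
Huffman merges: 9/125+203/1000→11/40; 51/250+1/4→227/500; 271/1000+11/40→273/500; 227/500+273/500→1. L = 91/40 ≈ 2.2750.
Efficiency = H/L = 2.2186/2.2750 = 97.5%.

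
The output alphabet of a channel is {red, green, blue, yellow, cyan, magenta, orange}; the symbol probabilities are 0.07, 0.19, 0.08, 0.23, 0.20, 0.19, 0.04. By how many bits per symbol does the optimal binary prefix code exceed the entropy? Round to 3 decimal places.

0.072 bits

Entropy H = −Σ p log₂ p ≈ 2.6083 bits.
Huffman merges: 1/25+7/100→11/100; 2/25+11/100→19/100; 19/100+19/100→19/50; 19/100+1/5→39/100; 23/100+19/50→61/100; 39/100+61/100→1. L = 67/25 ≈ 2.6800.
L − H = 2.6800 − 2.6083 = 0.072 bits.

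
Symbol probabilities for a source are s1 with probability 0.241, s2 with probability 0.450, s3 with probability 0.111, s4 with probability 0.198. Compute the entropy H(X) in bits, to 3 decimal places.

1.828 bits

H = −Σ pᵢ log₂ pᵢ.
−0.241·log₂(0.241) = 0.4947
−0.450·log₂(0.450) = 0.5184
−0.111·log₂(0.111) = 0.3520
−0.198·log₂(0.198) = 0.4626
Sum ≈ 1.8278 → 1.828 bits.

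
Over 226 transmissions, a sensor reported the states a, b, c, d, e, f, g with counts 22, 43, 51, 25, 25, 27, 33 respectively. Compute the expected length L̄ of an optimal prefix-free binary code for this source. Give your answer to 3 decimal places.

2.774 bits/symbol

Probabilities are the counts divided by 226.
Repeatedly combine the two least-probable nodes; the expected code length is the sum of the merged weights.
merge 11/113 + 25/226 → 47/226
merge 25/226 + 27/226 → 26/113
merge 33/226 + 43/226 → 38/113
merge 47/226 + 51/226 → 49/113
merge 26/113 + 38/113 → 64/113
merge 49/113 + 64/113 → 1
L = 47/226 + 26/113 + 38/113 + 49/113 + 64/113 + 1 = 627/226 ≈ 2.774 bits/symbol.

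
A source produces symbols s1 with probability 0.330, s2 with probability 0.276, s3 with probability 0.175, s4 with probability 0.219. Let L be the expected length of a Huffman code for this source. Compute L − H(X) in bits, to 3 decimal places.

0.040 bits

Entropy H = −Σ p log₂ p ≈ 1.9603 bits.
Huffman merges: 7/40+219/1000→197/500; 69/250+33/100→303/500; 197/500+303/500→1. L = 2 ≈ 2.0000.
L − H = 2.0000 − 1.9603 = 0.040 bits.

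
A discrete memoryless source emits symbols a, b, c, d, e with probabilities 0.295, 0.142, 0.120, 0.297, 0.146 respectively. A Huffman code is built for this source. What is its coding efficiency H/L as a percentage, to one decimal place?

Entropy H = −Σ p log₂ p ≈ 2.2120 bits.
Huffman merges: 3/25+71/500→131/500; 73/500+131/500→51/125; 59/200+297/1000→74/125; 51/125+74/125→1. L = 1131/500 ≈ 2.2620.
Efficiency = H/L = 2.2120/2.2620 = 97.8%.

97.8%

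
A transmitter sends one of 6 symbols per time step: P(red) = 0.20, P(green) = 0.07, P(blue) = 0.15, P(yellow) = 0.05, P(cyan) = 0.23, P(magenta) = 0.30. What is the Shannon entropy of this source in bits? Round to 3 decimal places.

H = −Σ pᵢ log₂ pᵢ.
−0.20·log₂(0.20) = 0.4644
−0.07·log₂(0.07) = 0.2686
−0.15·log₂(0.15) = 0.4105
−0.05·log₂(0.05) = 0.2161
−0.23·log₂(0.23) = 0.4877
−0.30·log₂(0.30) = 0.5211
Sum ≈ 2.3683 → 2.368 bits.

2.368 bits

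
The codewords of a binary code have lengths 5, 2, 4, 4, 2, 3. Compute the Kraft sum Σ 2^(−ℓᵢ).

With common denominator 2^5 = 32: Σ 2^(−ℓᵢ) = 1/32 + 8/32 + 2/32 + 2/32 + 8/32 + 4/32 = 25/32 = 0.78125.

0.78125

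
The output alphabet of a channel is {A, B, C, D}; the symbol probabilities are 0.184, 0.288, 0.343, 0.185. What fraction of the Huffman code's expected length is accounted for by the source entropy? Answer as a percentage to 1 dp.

97.3%

Entropy H = −Σ p log₂ p ≈ 1.9464 bits.
Huffman merges: 23/125+37/200→369/1000; 36/125+343/1000→631/1000; 369/1000+631/1000→1. L = 2 ≈ 2.0000.
Efficiency = H/L = 1.9464/2.0000 = 97.3%.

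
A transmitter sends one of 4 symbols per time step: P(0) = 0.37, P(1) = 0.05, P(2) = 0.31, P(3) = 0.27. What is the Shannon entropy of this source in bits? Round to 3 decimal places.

1.781 bits

H = −Σ pᵢ log₂ pᵢ.
−0.37·log₂(0.37) = 0.5307
−0.05·log₂(0.05) = 0.2161
−0.31·log₂(0.31) = 0.5238
−0.27·log₂(0.27) = 0.5100
Sum ≈ 1.7806 → 1.781 bits.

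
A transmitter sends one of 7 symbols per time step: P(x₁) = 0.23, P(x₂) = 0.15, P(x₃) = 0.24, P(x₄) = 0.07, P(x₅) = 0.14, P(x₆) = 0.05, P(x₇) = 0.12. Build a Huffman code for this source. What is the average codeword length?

2.65 bits/symbol

Repeatedly combine the two least-probable nodes; the expected code length is the sum of the merged weights.
merge 1/20 + 7/100 → 3/25
merge 3/25 + 3/25 → 6/25
merge 7/50 + 3/20 → 29/100
merge 23/100 + 6/25 → 47/100
merge 6/25 + 29/100 → 53/100
merge 47/100 + 53/100 → 1
L = 3/25 + 6/25 + 29/100 + 47/100 + 53/100 + 1 = 53/20 = 2.65 bits/symbol.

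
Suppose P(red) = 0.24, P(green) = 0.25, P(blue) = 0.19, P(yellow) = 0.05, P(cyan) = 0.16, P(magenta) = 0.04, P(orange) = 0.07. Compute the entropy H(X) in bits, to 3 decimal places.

2.543 bits

H = −Σ pᵢ log₂ pᵢ.
−0.24·log₂(0.24) = 0.4941
−0.25·log₂(0.25) = 0.5000
−0.19·log₂(0.19) = 0.4552
−0.05·log₂(0.05) = 0.2161
−0.16·log₂(0.16) = 0.4230
−0.04·log₂(0.04) = 0.1858
−0.07·log₂(0.07) = 0.2686
Sum ≈ 2.5428 → 2.543 bits.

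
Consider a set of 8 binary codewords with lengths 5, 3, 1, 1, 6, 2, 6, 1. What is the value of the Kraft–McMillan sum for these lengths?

With common denominator 2^6 = 64: Σ 2^(−ℓᵢ) = 2/64 + 8/64 + 32/64 + 32/64 + 1/64 + 16/64 + 1/64 + 32/64 = 124/64 = 1.9375.

1.9375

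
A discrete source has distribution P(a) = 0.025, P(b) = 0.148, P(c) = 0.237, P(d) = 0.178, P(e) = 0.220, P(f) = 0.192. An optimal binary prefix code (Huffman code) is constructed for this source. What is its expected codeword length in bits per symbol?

Repeatedly combine the two least-probable nodes; the expected code length is the sum of the merged weights.
merge 1/40 + 37/250 → 173/1000
merge 173/1000 + 89/500 → 351/1000
merge 24/125 + 11/50 → 103/250
merge 237/1000 + 351/1000 → 147/250
merge 103/250 + 147/250 → 1
L = 173/1000 + 351/1000 + 103/250 + 147/250 + 1 = 631/250 = 2.524 bits/symbol.

2.524 bits/symbol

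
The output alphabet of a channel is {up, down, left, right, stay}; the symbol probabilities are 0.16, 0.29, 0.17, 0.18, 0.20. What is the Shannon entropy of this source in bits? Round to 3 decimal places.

2.285 bits

H = −Σ pᵢ log₂ pᵢ.
−0.16·log₂(0.16) = 0.4230
−0.29·log₂(0.29) = 0.5179
−0.17·log₂(0.17) = 0.4346
−0.18·log₂(0.18) = 0.4453
−0.20·log₂(0.20) = 0.4644
Sum ≈ 2.2852 → 2.285 bits.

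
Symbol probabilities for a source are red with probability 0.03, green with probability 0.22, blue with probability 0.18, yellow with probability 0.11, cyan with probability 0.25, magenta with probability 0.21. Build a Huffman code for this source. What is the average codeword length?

2.46 bits/symbol

Repeatedly combine the two least-probable nodes; the expected code length is the sum of the merged weights.
merge 3/100 + 11/100 → 7/50
merge 7/50 + 9/50 → 8/25
merge 21/100 + 11/50 → 43/100
merge 1/4 + 8/25 → 57/100
merge 43/100 + 57/100 → 1
L = 7/50 + 8/25 + 43/100 + 57/100 + 1 = 123/50 = 2.46 bits/symbol.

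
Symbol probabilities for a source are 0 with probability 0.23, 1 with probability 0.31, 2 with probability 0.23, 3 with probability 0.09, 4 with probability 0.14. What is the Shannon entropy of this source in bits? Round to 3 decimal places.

2.209 bits

H = −Σ pᵢ log₂ pᵢ.
−0.23·log₂(0.23) = 0.4877
−0.31·log₂(0.31) = 0.5238
−0.23·log₂(0.23) = 0.4877
−0.09·log₂(0.09) = 0.3127
−0.14·log₂(0.14) = 0.3971
Sum ≈ 2.2089 → 2.209 bits.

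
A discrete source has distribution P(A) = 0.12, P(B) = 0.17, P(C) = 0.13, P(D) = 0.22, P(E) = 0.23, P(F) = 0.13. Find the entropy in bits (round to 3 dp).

H = −Σ pᵢ log₂ pᵢ.
−0.12·log₂(0.12) = 0.3671
−0.17·log₂(0.17) = 0.4346
−0.13·log₂(0.13) = 0.3826
−0.22·log₂(0.22) = 0.4806
−0.23·log₂(0.23) = 0.4877
−0.13·log₂(0.13) = 0.3826
Sum ≈ 2.5352 → 2.535 bits.

2.535 bits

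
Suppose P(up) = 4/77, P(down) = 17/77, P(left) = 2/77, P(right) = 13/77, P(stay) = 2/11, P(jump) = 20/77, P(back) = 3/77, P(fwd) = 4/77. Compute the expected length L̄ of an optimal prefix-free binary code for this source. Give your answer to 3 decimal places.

2.675 bits/symbol

Repeatedly combine the two least-probable nodes; the expected code length is the sum of the merged weights.
merge 2/77 + 3/77 → 5/77
merge 4/77 + 4/77 → 8/77
merge 5/77 + 8/77 → 13/77
merge 13/77 + 13/77 → 26/77
merge 2/11 + 17/77 → 31/77
merge 20/77 + 26/77 → 46/77
merge 31/77 + 46/77 → 1
L = 5/77 + 8/77 + 13/77 + 26/77 + 31/77 + 46/77 + 1 = 206/77 ≈ 2.675 bits/symbol.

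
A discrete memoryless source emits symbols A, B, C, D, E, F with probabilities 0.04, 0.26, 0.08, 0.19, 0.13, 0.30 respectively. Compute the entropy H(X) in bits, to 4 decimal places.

2.3415 bits

H = −Σ pᵢ log₂ pᵢ.
−0.04·log₂(0.04) = 0.1858
−0.26·log₂(0.26) = 0.5053
−0.08·log₂(0.08) = 0.2915
−0.19·log₂(0.19) = 0.4552
−0.13·log₂(0.13) = 0.3826
−0.30·log₂(0.30) = 0.5211
Sum ≈ 2.3415 → 2.3415 bits.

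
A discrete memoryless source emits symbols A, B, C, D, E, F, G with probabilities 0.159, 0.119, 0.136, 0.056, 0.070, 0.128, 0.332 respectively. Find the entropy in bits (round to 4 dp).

2.5879 bits

H = −Σ pᵢ log₂ pᵢ.
−0.159·log₂(0.159) = 0.4218
−0.119·log₂(0.119) = 0.3654
−0.136·log₂(0.136) = 0.3915
−0.056·log₂(0.056) = 0.2329
−0.070·log₂(0.070) = 0.2686
−0.128·log₂(0.128) = 0.3796
−0.332·log₂(0.332) = 0.5281
Sum ≈ 2.5879 → 2.5879 bits.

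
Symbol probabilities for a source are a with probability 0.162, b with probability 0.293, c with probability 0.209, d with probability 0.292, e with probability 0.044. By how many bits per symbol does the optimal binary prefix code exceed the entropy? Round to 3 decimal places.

0.073 bits

Entropy H = −Σ p log₂ p ≈ 2.1332 bits.
Huffman merges: 11/250+81/500→103/500; 103/500+209/1000→83/200; 73/250+293/1000→117/200; 83/200+117/200→1. L = 1103/500 ≈ 2.2060.
L − H = 2.2060 − 2.1332 = 0.073 bits.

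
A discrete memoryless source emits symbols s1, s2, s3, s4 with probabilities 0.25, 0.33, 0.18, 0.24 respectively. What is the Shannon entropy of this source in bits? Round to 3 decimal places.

1.967 bits

H = −Σ pᵢ log₂ pᵢ.
−0.25·log₂(0.25) = 0.5000
−0.33·log₂(0.33) = 0.5278
−0.18·log₂(0.18) = 0.4453
−0.24·log₂(0.24) = 0.4941
Sum ≈ 1.9673 → 1.967 bits.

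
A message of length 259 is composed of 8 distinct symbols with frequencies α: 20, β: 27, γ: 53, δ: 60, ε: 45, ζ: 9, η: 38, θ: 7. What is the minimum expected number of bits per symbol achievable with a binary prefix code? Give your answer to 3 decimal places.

Probabilities are the counts divided by 259.
Repeatedly combine the two least-probable nodes; the expected code length is the sum of the merged weights.
merge 1/37 + 9/259 → 16/259
merge 16/259 + 20/259 → 36/259
merge 27/259 + 36/259 → 9/37
merge 38/259 + 45/259 → 83/259
merge 53/259 + 60/259 → 113/259
merge 9/37 + 83/259 → 146/259
merge 113/259 + 146/259 → 1
L = 16/259 + 36/259 + 9/37 + 83/259 + 113/259 + 146/259 + 1 = 716/259 ≈ 2.764 bits/symbol.

2.764 bits/symbol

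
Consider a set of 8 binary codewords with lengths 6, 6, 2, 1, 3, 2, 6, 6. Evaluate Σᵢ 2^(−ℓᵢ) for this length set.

1.1875

With common denominator 2^6 = 64: Σ 2^(−ℓᵢ) = 1/64 + 1/64 + 16/64 + 32/64 + 8/64 + 16/64 + 1/64 + 1/64 = 76/64 = 1.1875.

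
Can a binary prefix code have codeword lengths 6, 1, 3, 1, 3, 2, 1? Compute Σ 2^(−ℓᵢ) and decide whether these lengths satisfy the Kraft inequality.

With common denominator 2^6 = 64: Σ 2^(−ℓᵢ) = 1/64 + 32/64 + 8/64 + 32/64 + 8/64 + 16/64 + 32/64 = 129/64 = 2.015625.
Kraft's inequality requires Σ ≤ 1; here Σ = 2.015625 > 1, so no such prefix code exists.

2.015625; no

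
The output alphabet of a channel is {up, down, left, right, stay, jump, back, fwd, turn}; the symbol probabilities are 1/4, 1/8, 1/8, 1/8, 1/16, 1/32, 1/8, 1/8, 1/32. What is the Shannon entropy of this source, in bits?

2.9375 bits

Each probability is a power of 1/2, so log₂(1/p) is an integer.
H = Σ p·log₂(1/p) = 1/4·2 + 1/8·3 + 1/8·3 + 1/8·3 + 1/16·4 + 1/32·5 + 1/8·3 + 1/8·3 + 1/32·5 = 2.9375 bits.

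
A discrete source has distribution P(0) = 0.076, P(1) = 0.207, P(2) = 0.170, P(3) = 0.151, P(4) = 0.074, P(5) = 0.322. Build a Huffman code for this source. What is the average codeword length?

Repeatedly combine the two least-probable nodes; the expected code length is the sum of the merged weights.
merge 37/500 + 19/250 → 3/20
merge 3/20 + 151/1000 → 301/1000
merge 17/100 + 207/1000 → 377/1000
merge 301/1000 + 161/500 → 623/1000
merge 377/1000 + 623/1000 → 1
L = 3/20 + 301/1000 + 377/1000 + 623/1000 + 1 = 2451/1000 = 2.451 bits/symbol.

2.451 bits/symbol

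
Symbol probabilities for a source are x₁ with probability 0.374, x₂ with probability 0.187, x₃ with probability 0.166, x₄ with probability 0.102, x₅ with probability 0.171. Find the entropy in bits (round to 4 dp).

H = −Σ pᵢ log₂ pᵢ.
−0.374·log₂(0.374) = 0.5307
−0.187·log₂(0.187) = 0.4523
−0.166·log₂(0.166) = 0.4301
−0.102·log₂(0.102) = 0.3359
−0.171·log₂(0.171) = 0.4357
Sum ≈ 2.1847 → 2.1847 bits.

2.1847 bits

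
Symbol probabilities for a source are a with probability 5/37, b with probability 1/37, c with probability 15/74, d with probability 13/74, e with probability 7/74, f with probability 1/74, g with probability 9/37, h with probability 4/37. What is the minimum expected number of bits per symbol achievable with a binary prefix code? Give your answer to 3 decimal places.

Repeatedly combine the two least-probable nodes; the expected code length is the sum of the merged weights.
merge 1/74 + 1/37 → 3/74
merge 3/74 + 7/74 → 5/37
merge 4/37 + 5/37 → 9/37
merge 5/37 + 13/74 → 23/74
merge 15/74 + 9/37 → 33/74
merge 9/37 + 23/74 → 41/74
merge 33/74 + 41/74 → 1
L = 3/74 + 5/37 + 9/37 + 23/74 + 33/74 + 41/74 + 1 = 101/37 ≈ 2.730 bits/symbol.

2.730 bits/symbol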